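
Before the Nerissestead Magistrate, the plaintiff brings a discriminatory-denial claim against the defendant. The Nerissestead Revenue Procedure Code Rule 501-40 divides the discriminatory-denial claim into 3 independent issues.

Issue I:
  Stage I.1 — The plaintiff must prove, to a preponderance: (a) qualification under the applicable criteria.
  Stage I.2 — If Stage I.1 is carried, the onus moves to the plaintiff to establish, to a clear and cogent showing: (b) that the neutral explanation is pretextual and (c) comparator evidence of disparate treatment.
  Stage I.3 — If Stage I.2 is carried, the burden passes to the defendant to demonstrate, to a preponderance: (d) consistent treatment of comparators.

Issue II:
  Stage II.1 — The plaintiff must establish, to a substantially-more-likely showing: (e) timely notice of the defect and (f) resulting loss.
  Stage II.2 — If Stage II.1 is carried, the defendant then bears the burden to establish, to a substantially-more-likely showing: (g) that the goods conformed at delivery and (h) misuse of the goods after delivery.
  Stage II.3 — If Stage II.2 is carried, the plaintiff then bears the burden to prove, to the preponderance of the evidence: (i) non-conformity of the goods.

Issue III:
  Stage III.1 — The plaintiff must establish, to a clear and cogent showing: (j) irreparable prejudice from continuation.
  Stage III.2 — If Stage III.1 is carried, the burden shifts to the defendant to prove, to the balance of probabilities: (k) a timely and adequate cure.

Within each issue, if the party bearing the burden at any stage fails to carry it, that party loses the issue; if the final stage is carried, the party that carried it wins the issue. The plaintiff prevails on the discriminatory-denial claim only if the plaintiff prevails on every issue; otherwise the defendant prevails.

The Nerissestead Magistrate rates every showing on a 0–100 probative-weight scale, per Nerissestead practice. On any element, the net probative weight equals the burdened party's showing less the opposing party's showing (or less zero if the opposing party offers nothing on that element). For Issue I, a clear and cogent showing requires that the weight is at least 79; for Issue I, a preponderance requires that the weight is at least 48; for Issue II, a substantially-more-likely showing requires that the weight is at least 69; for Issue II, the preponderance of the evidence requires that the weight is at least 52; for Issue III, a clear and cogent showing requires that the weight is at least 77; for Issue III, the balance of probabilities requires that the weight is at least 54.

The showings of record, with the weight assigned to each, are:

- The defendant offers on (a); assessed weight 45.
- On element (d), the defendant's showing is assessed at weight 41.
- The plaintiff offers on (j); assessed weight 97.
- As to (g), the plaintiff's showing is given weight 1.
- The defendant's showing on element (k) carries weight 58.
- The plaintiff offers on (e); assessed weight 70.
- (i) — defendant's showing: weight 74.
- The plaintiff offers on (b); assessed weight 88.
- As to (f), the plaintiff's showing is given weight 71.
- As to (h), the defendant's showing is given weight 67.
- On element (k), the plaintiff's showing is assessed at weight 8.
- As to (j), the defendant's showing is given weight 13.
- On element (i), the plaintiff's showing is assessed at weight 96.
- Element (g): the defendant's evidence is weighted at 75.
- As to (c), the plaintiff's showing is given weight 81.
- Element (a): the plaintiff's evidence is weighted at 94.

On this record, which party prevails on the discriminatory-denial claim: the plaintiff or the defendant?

— Issue I —
Stage I.1 — burden on plaintiff; standard: a preponderance (weight is at least 48).
    (a): 94 − 45 = 49 ≥ 48 [met]
  Stage I.1 is satisfied; the plaintiff continues to bear the burden.
Stage I.2 — burden on plaintiff; standard: a clear and cogent showing (weight is at least 79).
    (b): 88 ≥ 79 [met]
    (c): 81 ≥ 79 [met]
  Stage I.2 carried; the burden shifts to the defendant.
Stage I.3 — burden on defendant; standard: a preponderance (weight is at least 48).
    (d): 41 < 48 [not met]
  Stage I.3 not carried; the defendant fails its burden.
The plaintiff prevails on this issue.
— Issue II —
At Stage II.1 the plaintiff must meet a substantially-more-likely showing (weight is at least 69): on (e) the weight is 70, which does reach 69, so (e) meets the standard; on (f) the weight is 71, which does reach 69, so (f) meets the standard.
  Stage II.1 carried; the burden shifts to the defendant.
At Stage II.2 the defendant must meet a substantially-more-likely showing (weight is at least 69): on (g) the weight is 75 less the opposing 1 gives net 74, ≥ 69, so (g) meets the standard; on (h) the weight is 67, which does not reach 69, so (h) does not meet the standard.
  The defendant does not carry Stage II.2.
The plaintiff prevails on this issue.
— Issue III —
At Stage III.1 the plaintiff must meet a clear and cogent showing (weight is at least 77): on (j) the weight is 97 less the opposing 13 gives net 84, ≥ 77, so (j) meets the standard.
  Stage III.1 carried; the burden shifts to the defendant.
At Stage III.2 the defendant must meet the balance of probabilities (weight is at least 54): on (k) the weight is 58 less the opposing 8 gives net 50, which does not reach 54, so (k) does not meet the standard.
  Not every element is met, so the defendant fails to carry Stage III.2.
The plaintiff prevails on this issue.
Per-issue: Issue I → plaintiff; Issue II → plaintiff; Issue III → plaintiff. The plaintiff must prevail on every issue; overall, the plaintiff prevails.

plaintiff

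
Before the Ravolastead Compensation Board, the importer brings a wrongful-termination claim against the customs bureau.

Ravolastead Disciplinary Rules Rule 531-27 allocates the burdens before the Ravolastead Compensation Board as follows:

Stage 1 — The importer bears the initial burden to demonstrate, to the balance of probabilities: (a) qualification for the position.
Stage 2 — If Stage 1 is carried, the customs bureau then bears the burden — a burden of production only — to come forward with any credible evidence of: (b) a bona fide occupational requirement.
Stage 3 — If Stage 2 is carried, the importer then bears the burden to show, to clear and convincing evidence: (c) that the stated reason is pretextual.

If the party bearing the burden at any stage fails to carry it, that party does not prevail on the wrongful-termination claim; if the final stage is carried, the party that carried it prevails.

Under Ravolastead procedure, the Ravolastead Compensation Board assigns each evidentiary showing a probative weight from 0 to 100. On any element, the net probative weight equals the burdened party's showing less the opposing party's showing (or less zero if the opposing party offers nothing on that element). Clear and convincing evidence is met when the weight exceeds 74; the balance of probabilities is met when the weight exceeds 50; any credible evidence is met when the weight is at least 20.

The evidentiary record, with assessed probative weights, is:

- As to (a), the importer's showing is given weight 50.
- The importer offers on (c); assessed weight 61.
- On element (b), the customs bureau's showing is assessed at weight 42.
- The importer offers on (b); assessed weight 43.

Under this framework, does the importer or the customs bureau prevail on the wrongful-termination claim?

Stage 1 (importer, the balance of probabilities, weight exceeds 50): (a) 50 ≤ 50 — fails.
  Not every element is met, so the importer fails to carry Stage 1.
The analysis ends at Stage 1; the customs bureau prevails.

customs bureau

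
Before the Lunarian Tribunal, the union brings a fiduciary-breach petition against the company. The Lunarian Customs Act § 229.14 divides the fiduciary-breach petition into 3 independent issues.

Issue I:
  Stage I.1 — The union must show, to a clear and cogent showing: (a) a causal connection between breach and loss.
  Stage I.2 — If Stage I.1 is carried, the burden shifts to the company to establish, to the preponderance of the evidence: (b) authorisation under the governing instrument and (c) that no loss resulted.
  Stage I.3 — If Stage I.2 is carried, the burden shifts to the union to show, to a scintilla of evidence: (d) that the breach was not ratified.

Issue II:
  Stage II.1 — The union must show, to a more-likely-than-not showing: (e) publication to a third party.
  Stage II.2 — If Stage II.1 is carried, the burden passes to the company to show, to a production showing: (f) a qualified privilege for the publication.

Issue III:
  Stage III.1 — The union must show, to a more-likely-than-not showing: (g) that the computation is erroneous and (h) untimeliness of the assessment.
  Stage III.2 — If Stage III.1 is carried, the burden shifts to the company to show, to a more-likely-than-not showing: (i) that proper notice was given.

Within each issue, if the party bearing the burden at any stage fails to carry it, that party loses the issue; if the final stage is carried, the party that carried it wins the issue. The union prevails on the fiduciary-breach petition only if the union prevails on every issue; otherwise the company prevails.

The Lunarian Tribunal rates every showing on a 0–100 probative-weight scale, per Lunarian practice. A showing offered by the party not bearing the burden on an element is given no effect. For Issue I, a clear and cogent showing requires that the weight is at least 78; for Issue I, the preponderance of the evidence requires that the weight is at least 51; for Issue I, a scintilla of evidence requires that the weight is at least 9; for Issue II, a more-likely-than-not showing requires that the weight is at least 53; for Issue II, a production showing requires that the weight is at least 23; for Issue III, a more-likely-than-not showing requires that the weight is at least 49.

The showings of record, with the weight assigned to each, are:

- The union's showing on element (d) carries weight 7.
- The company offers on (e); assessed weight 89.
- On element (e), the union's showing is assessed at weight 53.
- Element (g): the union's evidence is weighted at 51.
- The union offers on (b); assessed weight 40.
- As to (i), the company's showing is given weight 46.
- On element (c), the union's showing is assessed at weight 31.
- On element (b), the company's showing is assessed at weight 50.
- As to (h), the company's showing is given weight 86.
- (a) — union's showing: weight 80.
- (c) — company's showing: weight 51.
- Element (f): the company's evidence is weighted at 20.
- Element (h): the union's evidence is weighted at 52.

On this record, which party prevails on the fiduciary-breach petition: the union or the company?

union

— Issue I —
Stage I.1 — burden on union; standard: a clear and cogent showing (weight is at least 78).
    (a): 80 ≥ 78 [met]
  The union carries Stage I.1; the company now bears the burden.
Stage I.2 — burden on company; standard: the preponderance of the evidence (weight is at least 51).
    (b): 50 (union's 40 disregarded) < 51 [not met]
    (c): 51 (union's 31 disregarded) ≥ 51 [met]
  The company does not carry Stage I.2.
The analysis ends at Stage I.2; the union prevails on this issue.
— Issue II —
At Stage II.1 the union must meet a more-likely-than-not showing (weight is at least 53): on (e) the weight is 53 (the company's 89 is given no effect), ≥ 53, so (e) meets the standard.
  Stage II.1 carried; the burden shifts to the company.
At Stage II.2 the company must meet a production showing (weight is at least 23): on (f) the weight is 20, which does not reach 23, so (f) does not meet the standard.
  Stage II.2 not carried; the company fails its burden.
So the union prevails on this issue.
— Issue III —
Stage III.1 — burden on union; standard: a more-likely-than-not showing (weight is at least 49).
    (g): 51 ≥ 49 [met]
    (h): 52 (company's 86 disregarded) ≥ 49 [met]
  All elements met. The burden passes to the company.
Stage III.2 — burden on company; standard: a more-likely-than-not showing (weight is at least 49).
    (i): 46 < 49 [not met]
  Stage III.2 not carried; the company fails its burden.
The union prevails on this issue.
Per-issue: Issue I → union; Issue II → union; Issue III → union. The union must prevail on every issue; overall, the union prevails.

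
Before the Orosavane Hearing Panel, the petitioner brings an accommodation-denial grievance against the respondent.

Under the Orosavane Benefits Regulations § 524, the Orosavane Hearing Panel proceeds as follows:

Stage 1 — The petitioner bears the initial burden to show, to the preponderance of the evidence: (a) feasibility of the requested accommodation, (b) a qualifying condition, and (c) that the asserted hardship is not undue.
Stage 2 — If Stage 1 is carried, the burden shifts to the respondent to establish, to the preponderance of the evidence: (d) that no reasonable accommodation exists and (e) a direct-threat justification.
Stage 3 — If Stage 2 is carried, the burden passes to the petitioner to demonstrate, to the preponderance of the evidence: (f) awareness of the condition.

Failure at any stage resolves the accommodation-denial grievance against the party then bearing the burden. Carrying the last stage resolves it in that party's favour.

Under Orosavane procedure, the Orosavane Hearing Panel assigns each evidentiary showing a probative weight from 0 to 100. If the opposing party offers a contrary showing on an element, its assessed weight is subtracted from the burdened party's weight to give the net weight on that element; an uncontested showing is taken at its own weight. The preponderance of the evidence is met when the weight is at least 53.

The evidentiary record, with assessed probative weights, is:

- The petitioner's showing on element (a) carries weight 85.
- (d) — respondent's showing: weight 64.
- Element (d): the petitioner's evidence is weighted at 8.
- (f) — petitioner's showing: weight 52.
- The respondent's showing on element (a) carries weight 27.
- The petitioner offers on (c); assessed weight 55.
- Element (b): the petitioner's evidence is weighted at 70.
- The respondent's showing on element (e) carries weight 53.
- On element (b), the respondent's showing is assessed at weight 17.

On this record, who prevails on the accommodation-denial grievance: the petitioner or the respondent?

respondent

Stage 1 — burden on petitioner; standard: the preponderance of the evidence (weight is at least 53).
    (a): 85 − 27 = 58 ≥ 53 [met]
    (b): 70 − 17 = 53 ≥ 53 [met]
    (c): 55 ≥ 53 [met]
  Stage 1 is satisfied; the onus moves to the respondent.
Stage 2 — burden on respondent; standard: the preponderance of the evidence (weight is at least 53).
    (d): 64 − 8 = 56 ≥ 53 [met]
    (e): 53 ≥ 53 [met]
  The respondent carries Stage 2; the petitioner now bears the burden.
Stage 3 — burden on petitioner; standard: the preponderance of the evidence (weight is at least 53).
    (f): 52 < 53 [not met]
  The petitioner does not carry Stage 3.
The analysis ends at Stage 3; the respondent prevails.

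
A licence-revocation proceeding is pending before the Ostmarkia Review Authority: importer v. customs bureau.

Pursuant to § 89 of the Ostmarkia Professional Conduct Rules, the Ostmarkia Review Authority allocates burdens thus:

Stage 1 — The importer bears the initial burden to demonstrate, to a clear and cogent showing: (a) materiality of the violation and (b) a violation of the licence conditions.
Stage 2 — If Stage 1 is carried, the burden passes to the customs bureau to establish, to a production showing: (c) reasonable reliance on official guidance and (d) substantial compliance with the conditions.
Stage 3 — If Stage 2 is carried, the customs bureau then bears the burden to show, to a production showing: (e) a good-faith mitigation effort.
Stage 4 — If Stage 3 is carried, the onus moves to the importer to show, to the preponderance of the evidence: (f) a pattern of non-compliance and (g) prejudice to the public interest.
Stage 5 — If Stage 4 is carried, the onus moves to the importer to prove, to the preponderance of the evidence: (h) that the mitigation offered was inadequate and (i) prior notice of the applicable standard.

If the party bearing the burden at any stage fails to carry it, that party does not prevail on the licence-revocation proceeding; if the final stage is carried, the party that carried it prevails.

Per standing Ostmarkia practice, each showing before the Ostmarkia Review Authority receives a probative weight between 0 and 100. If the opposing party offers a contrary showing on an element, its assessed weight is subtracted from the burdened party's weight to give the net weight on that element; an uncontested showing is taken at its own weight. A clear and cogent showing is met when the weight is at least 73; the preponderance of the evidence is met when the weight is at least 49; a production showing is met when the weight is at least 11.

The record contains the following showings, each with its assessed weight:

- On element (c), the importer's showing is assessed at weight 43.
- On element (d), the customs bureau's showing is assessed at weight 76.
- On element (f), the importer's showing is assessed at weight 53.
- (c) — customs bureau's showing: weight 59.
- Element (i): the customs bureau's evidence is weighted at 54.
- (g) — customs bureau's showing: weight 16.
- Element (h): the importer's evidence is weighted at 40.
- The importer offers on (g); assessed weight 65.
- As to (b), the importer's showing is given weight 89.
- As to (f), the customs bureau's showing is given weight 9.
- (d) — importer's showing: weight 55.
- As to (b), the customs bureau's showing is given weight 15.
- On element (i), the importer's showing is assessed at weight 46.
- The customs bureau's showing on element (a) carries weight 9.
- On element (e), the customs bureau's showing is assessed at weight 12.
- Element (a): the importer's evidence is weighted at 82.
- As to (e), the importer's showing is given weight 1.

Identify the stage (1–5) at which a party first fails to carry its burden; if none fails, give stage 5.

Stage 1 — burden on importer; standard: a clear and cogent showing (weight is at least 73).
    (a): 82 − 9 = 73 ≥ 73 [met]
    (b): 89 − 15 = 74 ≥ 73 [met]
  Stage 1 carried; the burden shifts to the customs bureau.
Stage 2 — burden on customs bureau; standard: a production showing (weight is at least 11).
    (c): 59 − 43 = 16 ≥ 11 [met]
    (d): 76 − 55 = 21 ≥ 11 [met]
  Stage 2 is satisfied; the customs bureau continues to bear the burden.
Stage 3 — burden on customs bureau; standard: a production showing (weight is at least 11).
    (e): 12 − 1 = 11 ≥ 11 [met]
  All elements met. The burden passes to the importer.
Stage 4 — burden on importer; standard: the preponderance of the evidence (weight is at least 49).
    (f): 53 − 9 = 44 < 49 [not met]
    (g): 65 − 16 = 49 ≥ 49 [met]
  Not every element is met, so the importer fails to carry Stage 4.
The customs bureau prevails.

stage 4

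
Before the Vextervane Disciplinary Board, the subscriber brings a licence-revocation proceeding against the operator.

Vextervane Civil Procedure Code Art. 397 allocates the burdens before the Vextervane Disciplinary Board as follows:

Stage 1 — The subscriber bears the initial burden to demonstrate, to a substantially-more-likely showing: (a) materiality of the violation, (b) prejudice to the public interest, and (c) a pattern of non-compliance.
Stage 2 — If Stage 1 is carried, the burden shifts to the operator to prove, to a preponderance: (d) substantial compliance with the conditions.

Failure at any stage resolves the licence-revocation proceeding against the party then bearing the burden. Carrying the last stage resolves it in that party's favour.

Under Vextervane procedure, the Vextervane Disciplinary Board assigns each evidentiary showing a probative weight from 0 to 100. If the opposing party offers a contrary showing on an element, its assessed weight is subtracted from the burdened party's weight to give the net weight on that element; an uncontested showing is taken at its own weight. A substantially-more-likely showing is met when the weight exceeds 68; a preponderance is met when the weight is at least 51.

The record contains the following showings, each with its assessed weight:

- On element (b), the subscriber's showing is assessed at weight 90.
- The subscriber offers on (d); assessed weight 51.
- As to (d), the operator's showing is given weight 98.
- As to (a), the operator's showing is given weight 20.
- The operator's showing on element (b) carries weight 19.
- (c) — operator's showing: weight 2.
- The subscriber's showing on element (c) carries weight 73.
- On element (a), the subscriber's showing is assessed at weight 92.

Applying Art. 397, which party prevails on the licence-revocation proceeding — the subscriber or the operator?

subscriber

Stage 1 (subscriber, a substantially-more-likely showing, weight exceeds 68): (a) net 92−20=72 > 68 — meets; (b) net 90−19=71 > 68 — meets; (c) net 73−2=71 > 68 — meets.
  All elements met. The burden passes to the operator.
Stage 2 (operator, a preponderance, weight is at least 51): (d) net 98−51=47 < 51 — fails.
  The operator does not carry Stage 2.
The subscriber prevails.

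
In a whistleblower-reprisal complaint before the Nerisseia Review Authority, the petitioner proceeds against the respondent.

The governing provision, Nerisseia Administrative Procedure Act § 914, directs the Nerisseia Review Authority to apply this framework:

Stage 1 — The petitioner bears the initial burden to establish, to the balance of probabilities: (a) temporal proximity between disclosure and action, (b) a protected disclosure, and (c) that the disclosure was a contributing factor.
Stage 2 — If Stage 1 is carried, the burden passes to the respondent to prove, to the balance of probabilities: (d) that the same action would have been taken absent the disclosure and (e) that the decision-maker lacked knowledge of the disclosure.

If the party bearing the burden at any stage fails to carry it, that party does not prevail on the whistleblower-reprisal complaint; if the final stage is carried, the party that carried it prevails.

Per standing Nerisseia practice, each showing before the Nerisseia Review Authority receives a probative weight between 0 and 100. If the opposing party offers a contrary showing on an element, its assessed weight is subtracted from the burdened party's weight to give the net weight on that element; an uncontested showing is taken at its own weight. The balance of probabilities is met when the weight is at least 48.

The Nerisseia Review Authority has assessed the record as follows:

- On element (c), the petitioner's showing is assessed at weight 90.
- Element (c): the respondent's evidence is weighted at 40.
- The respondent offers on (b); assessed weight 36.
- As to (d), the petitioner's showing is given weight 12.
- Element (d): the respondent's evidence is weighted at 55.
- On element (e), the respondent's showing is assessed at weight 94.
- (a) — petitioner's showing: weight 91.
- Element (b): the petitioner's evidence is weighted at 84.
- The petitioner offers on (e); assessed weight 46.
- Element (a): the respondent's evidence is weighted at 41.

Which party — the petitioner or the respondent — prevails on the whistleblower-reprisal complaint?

petitioner

Stage 1 — burden on petitioner; standard: the balance of probabilities (weight is at least 48).
    (a): 91 − 41 = 50 ≥ 48 [met]
    (b): 84 − 36 = 48 ≥ 48 [met]
    (c): 90 − 40 = 50 ≥ 48 [met]
  All elements met. The burden passes to the respondent.
Stage 2 — burden on respondent; standard: the balance of probabilities (weight is at least 48).
    (d): 55 − 12 = 43 < 48 [not met]
    (e): 94 − 46 = 48 ≥ 48 [met]
  The respondent does not carry Stage 2.
The analysis ends at Stage 2; the petitioner prevails.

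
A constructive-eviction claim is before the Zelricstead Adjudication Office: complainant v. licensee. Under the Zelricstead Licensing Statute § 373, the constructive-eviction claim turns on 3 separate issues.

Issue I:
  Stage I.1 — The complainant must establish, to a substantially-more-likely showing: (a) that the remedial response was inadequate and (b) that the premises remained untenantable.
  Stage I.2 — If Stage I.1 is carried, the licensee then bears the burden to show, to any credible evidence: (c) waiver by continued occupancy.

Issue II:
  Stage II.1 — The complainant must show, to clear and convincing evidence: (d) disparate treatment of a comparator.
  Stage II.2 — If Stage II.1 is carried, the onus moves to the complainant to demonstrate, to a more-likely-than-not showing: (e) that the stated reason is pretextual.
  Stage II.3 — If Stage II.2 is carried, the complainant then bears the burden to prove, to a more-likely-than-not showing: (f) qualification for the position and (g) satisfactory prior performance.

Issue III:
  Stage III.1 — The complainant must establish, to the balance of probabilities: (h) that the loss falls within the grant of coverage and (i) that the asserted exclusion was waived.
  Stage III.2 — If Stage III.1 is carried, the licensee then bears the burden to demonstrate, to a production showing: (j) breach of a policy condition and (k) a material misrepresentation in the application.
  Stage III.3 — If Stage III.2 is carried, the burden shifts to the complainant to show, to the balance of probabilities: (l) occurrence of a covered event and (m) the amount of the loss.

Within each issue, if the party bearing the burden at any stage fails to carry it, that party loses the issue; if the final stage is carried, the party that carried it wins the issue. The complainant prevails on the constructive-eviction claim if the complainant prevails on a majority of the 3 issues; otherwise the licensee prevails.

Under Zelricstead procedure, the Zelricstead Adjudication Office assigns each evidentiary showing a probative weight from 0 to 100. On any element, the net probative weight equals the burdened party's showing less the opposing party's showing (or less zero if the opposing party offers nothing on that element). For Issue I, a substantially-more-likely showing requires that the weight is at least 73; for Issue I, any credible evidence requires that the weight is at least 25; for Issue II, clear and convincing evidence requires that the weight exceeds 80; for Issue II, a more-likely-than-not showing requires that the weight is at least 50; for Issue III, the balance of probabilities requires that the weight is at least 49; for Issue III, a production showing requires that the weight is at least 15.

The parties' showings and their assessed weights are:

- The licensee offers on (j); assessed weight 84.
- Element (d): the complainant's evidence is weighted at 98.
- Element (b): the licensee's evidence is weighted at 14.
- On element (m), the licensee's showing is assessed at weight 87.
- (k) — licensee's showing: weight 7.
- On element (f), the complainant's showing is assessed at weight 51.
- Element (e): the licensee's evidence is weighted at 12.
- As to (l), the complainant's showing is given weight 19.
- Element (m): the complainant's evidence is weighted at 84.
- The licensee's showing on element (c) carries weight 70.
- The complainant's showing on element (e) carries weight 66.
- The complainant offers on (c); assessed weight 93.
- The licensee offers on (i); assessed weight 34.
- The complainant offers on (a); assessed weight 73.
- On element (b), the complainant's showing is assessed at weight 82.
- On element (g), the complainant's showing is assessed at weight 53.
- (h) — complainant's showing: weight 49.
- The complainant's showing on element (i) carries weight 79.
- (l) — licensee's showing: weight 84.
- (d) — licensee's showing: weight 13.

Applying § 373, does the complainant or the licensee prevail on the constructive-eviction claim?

— Issue I —
Stage I.1 — burden on complainant; standard: a substantially-more-likely showing (weight is at least 73).
    (a): 73 ≥ 73 [met]
    (b): 82 − 14 = 68 < 73 [not met]
  The complainant does not carry Stage I.1.
The licensee prevails on this issue.
— Issue II —
Stage II.1 — burden on complainant; standard: clear and convincing evidence (weight exceeds 80).
    (d): 98 − 13 = 85 > 80 [met]
  All elements met. The complainant retains the burden for Stage II.2.
Stage II.2 — burden on complainant; standard: a more-likely-than-not showing (weight is at least 50).
    (e): 66 − 12 = 54 ≥ 50 [met]
  All elements met. The complainant retains the burden for Stage II.3.
Stage II.3 — burden on complainant; standard: a more-likely-than-not showing (weight is at least 50).
    (f): 51 ≥ 50 [met]
    (g): 53 ≥ 50 [met]
  All elements met at the final stage.
All stages carried — the complainant prevails on this issue.
— Issue III —
At Stage III.1 the complainant must meet the balance of probabilities (weight is at least 49): on (h) the weight is 49, which does reach 49, so (h) meets the standard; on (i) the weight is 79 less the opposing 34 gives net 45, < 49, so (i) does not meet the standard.
  Stage III.1 not carried; the complainant fails its burden.
The analysis ends at Stage III.1; the licensee prevails on this issue.
Per-issue: Issue I → licensee; Issue II → complainant; Issue III → licensee. The complainant must prevail on a majority of issues; overall, the licensee prevails.

licensee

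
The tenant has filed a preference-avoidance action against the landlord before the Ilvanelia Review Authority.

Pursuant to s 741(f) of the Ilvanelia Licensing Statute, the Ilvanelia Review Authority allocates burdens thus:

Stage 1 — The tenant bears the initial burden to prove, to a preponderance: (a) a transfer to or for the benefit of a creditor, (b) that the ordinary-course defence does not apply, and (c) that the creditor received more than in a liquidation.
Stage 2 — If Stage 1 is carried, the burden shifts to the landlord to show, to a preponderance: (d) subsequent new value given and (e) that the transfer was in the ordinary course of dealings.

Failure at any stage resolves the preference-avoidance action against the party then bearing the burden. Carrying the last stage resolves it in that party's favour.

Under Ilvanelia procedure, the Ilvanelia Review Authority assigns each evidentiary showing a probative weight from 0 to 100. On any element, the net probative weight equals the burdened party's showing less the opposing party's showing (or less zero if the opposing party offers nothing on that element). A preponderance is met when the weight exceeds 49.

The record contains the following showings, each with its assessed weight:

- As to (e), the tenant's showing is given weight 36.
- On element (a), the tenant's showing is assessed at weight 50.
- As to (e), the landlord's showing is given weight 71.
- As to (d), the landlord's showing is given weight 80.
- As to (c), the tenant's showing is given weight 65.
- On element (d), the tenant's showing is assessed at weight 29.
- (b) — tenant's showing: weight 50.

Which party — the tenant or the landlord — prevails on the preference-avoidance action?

tenant

Stage 1 (tenant, a preponderance, weight exceeds 49): (a) 50 > 49 — meets; (b) 50 > 49 — meets; (c) 65 > 49 — meets.
  Stage 1 is satisfied; the onus moves to the landlord.
Stage 2 (landlord, a preponderance, weight exceeds 49): (d) net 80−29=51 > 49 — meets; (e) net 71−36=35 ≤ 49 — fails.
  Not every element is met, so the landlord fails to carry Stage 2.
The analysis ends at Stage 2; the tenant prevails.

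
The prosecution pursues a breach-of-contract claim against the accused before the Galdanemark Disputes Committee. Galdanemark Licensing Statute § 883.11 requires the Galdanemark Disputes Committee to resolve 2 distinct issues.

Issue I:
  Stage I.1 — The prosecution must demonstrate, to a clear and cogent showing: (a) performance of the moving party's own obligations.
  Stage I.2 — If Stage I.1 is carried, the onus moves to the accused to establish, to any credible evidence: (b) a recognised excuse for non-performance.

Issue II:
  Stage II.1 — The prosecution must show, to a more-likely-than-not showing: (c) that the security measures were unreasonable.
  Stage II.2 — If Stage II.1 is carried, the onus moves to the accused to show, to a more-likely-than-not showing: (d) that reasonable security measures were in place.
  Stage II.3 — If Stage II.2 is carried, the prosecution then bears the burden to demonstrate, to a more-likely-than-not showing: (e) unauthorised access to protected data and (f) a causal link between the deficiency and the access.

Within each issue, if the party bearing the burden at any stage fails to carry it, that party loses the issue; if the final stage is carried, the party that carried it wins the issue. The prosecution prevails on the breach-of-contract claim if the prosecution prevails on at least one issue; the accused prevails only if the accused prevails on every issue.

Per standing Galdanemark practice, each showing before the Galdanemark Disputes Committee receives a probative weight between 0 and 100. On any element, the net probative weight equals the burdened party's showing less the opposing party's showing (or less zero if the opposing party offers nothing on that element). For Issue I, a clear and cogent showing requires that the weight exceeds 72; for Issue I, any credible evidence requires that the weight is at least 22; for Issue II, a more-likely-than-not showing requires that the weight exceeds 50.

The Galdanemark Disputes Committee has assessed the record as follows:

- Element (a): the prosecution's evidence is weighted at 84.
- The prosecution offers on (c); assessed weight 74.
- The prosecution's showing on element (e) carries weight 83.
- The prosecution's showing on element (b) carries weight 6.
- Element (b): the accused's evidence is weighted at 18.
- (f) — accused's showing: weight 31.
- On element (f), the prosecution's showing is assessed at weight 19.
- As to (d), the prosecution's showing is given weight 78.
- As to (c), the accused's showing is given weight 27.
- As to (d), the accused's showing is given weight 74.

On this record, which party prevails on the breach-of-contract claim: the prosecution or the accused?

— Issue I —
Stage I.1 (prosecution, a clear and cogent showing, weight exceeds 72): (a) 84 > 72 — meets.
  Stage I.1 is satisfied; the onus moves to the accused.
Stage I.2 (accused, any credible evidence, weight is at least 22): (b) net 18−6=12 < 22 — fails.
  Stage I.2 not carried; the accused fails its burden.
The analysis ends at Stage I.2; the prosecution prevails on this issue.
— Issue II —
Stage II.1 (prosecution, a more-likely-than-not showing, weight exceeds 50): (c) net 74−27=47 ≤ 50 — fails.
  Not every element is met, so the prosecution fails to carry Stage II.1.
So the accused prevails on this issue.
Per-issue: Issue I → prosecution; Issue II → accused. The prosecution must prevail on at least one issue; overall, the prosecution prevails.

prosecution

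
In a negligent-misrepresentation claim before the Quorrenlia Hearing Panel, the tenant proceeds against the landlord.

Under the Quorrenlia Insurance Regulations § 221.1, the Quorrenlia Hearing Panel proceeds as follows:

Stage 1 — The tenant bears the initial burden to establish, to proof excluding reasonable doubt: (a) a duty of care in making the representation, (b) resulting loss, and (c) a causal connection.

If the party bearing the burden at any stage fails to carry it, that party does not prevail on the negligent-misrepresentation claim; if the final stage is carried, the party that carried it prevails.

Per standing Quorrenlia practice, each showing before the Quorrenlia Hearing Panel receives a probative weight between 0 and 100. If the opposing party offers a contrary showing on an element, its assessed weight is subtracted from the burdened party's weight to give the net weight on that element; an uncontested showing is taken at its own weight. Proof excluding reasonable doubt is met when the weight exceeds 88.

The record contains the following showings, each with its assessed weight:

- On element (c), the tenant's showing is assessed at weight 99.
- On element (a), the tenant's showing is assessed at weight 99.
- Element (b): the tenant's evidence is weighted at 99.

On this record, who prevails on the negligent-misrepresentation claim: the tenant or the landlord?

tenant

Stage 1 (tenant, proof excluding reasonable doubt, weight exceeds 88): (a) 99 > 88 — meets; (b) 99 > 88 — meets; (c) 99 > 88 — meets.
  The tenant carries the last stage.
All stages carried — the tenant prevails.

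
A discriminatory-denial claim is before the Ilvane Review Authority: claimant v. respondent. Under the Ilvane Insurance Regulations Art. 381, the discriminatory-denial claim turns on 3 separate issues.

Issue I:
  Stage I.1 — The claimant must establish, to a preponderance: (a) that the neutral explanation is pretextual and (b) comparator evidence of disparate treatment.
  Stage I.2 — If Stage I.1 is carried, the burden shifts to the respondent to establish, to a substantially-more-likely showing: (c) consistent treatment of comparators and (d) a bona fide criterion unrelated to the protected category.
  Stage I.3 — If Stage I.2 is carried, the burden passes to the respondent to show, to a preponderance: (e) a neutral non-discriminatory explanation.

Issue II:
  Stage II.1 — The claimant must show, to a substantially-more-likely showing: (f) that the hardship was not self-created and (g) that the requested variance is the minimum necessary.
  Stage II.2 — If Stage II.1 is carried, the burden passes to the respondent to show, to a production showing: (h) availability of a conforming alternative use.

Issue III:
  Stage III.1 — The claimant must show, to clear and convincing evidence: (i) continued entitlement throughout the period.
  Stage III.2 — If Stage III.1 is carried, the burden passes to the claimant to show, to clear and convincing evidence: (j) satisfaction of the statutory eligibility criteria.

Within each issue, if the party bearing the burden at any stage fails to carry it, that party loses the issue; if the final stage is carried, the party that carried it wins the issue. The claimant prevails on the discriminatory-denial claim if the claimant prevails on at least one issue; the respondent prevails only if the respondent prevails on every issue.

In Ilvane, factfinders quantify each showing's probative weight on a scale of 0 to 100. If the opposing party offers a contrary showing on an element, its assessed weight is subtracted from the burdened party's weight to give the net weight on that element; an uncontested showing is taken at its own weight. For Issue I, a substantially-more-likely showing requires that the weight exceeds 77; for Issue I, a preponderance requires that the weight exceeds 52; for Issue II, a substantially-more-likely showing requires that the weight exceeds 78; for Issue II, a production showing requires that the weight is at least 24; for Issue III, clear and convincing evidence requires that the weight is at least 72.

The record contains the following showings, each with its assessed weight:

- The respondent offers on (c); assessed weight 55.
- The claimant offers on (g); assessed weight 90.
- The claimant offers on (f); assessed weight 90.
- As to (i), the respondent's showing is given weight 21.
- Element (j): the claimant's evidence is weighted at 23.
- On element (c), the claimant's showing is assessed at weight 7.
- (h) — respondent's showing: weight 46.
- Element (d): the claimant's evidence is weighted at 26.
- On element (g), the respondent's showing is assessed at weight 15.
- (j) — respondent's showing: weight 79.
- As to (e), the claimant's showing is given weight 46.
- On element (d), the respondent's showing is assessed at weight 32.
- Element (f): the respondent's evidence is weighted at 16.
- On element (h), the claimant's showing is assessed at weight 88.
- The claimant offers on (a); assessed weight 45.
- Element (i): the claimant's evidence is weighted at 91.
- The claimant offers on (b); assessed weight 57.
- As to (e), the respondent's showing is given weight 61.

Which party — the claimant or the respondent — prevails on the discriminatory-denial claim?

— Issue I —
Stage I.1 — burden on claimant; standard: a preponderance (weight exceeds 52).
    (a): 45 ≤ 52 [not met]
    (b): 57 > 52 [met]
  Stage I.1 not carried; the claimant fails its burden.
So the respondent prevails on this issue.
— Issue II —
At Stage II.1 the claimant must meet a substantially-more-likely showing (weight exceeds 78): on (f) the weight is 90 less the opposing 16 gives net 74, which does not exceed 78, so (f) does not meet the standard; on (g) the weight is 90 less the opposing 15 gives net 75, ≤ 78, so (g) does not meet the standard.
  Not every element is met, so the claimant fails to carry Stage II.1.
The analysis ends at Stage II.1; the respondent prevails on this issue.
— Issue III —
Stage III.1 (claimant, clear and convincing evidence, weight is at least 72): (i) net 91−21=70 < 72 — fails.
  The claimant does not carry Stage III.1.
The analysis ends at Stage III.1; the respondent prevails on this issue.
Per-issue: Issue I → respondent; Issue II → respondent; Issue III → respondent. The claimant must prevail on at least one issue; overall, the respondent prevails.

respondent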